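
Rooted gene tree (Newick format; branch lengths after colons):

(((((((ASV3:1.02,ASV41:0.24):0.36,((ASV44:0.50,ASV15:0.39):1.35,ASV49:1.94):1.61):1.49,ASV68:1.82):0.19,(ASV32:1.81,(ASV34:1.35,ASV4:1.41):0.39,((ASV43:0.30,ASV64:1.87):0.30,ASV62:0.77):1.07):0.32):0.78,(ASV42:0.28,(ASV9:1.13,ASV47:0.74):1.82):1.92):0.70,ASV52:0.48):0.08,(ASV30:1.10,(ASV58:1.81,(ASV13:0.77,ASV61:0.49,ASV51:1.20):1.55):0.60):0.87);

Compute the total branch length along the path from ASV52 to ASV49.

7.19

The path runs ASV52 → … → MRCA → … → ASV49; the MRCA is the node subtending ((((((ASV3,ASV41),((ASV44,ASV15),ASV49)),ASV68),(ASV32,(ASV34,ASV4),((ASV43,ASV64),ASV62))),(ASV42,(ASV9,ASV47))),ASV52).
Branch lengths along that path: 0.48 + 0.70 + 0.78 + 0.19 + 1.49 + 1.61 + 1.94 = 7.19.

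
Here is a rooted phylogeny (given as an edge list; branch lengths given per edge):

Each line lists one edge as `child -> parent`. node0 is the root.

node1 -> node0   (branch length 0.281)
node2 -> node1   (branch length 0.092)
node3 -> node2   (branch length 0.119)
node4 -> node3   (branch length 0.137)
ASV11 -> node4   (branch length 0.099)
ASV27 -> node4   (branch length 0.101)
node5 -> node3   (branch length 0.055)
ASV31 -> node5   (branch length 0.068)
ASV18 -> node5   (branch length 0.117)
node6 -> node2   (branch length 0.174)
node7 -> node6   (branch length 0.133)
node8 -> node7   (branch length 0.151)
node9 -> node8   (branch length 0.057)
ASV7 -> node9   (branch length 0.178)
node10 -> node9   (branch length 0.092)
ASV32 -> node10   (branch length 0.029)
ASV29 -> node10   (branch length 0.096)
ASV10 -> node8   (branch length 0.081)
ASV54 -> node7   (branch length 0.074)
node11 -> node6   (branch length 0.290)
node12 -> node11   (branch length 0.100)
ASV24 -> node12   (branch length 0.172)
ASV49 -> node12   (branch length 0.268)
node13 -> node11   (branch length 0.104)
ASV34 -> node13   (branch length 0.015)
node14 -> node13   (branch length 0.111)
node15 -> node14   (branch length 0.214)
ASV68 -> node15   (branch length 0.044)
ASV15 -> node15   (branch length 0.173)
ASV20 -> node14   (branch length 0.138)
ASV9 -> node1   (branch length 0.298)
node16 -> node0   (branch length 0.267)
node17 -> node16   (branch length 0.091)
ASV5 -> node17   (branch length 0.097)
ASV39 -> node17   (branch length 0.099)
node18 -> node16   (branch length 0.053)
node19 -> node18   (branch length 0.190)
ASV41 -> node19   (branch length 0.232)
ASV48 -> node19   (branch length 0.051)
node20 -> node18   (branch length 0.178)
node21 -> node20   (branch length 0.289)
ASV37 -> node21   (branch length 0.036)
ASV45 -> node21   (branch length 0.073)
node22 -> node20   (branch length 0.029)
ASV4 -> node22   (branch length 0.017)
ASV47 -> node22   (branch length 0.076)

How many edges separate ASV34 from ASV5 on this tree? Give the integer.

9

The MRCA of ASV34 and ASV5 is the root of the tree.
From ASV34 up to that node: 6 branches. From ASV5 up to the same node: 3 branches. Total: 6 + 3 = 9.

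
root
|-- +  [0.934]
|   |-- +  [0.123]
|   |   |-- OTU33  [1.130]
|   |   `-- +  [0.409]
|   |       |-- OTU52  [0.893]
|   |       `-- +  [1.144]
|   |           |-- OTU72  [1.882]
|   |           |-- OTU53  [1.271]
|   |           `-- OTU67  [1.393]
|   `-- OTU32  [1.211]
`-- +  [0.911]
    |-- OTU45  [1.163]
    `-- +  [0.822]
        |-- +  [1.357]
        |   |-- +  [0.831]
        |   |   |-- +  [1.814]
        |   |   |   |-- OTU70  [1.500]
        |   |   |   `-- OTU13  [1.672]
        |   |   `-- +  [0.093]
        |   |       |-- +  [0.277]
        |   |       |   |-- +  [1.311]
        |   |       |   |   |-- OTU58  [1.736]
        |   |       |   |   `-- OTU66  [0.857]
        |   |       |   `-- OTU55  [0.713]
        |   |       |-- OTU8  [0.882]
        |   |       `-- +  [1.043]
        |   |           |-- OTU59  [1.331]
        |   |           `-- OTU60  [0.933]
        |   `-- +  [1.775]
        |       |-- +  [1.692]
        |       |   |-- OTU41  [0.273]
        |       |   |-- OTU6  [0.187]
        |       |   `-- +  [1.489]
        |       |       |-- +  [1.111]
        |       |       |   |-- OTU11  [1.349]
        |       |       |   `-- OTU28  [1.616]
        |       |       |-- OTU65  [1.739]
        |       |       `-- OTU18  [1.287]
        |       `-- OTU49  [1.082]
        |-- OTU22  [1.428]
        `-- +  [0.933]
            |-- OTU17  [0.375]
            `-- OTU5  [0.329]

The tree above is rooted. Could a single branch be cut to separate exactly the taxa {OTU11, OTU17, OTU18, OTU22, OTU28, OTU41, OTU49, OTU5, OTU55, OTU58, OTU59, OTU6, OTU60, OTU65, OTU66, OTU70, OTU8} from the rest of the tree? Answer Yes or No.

No

The MRCA of the listed taxa subtends ((((OTU70,OTU13),(((OTU58,OTU66),OTU55),OTU8,(OTU59,OTU60))),((OTU41,OTU6,((OTU11,OTU28),OTU65,OTU18)),OTU49)),OTU22,(OTU17,OTU5)).
That clade also contains OTU13, which is not in the proposed group, so the group is not monophyletic.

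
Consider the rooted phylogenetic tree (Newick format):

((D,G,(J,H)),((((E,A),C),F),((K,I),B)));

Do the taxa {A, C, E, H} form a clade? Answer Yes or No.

No

The MRCA of the listed taxa is the root, so the smallest clade containing them is the whole tree.
That clade also contains B, D, F, G, I, J, K, which are not in the proposed group, so the group is not monophyletic.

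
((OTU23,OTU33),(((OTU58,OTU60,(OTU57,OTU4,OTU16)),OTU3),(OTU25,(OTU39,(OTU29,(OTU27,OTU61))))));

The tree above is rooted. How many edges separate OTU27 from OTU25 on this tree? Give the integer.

5

The MRCA of OTU27 and OTU25 is the node subtending (OTU25,(OTU39,(OTU29,(OTU27,OTU61)))).
From OTU27 up to that node: 4 branches. From OTU25 up to the same node: 1 branch. Total: 4 + 1 = 5.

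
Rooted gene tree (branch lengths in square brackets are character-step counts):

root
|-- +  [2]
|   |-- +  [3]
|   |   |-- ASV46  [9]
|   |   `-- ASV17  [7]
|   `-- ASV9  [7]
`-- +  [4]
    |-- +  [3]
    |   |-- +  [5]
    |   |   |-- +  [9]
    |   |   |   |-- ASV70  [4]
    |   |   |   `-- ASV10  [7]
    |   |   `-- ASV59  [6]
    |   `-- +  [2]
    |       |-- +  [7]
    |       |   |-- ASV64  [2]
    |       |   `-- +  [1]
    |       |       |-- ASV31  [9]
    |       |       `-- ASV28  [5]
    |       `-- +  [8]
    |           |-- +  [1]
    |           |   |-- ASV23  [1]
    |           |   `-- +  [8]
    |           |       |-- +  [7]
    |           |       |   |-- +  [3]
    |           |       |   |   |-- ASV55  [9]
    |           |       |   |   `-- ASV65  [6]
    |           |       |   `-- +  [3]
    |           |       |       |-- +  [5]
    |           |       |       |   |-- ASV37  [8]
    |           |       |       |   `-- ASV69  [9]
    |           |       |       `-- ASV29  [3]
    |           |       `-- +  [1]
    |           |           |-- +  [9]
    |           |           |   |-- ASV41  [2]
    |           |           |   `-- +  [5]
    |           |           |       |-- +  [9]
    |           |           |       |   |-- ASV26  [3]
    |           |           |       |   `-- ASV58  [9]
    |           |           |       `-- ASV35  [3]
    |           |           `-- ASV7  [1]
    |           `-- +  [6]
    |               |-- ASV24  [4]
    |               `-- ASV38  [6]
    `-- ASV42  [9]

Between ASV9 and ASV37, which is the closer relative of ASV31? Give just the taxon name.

ASV37

The MRCA of ASV31 and ASV37 subtends ((ASV64,(ASV31,ASV28)),((ASV23,(((ASV55,ASV65),((ASV37,ASV69),ASV29)),((ASV41,((ASV26,ASV58),ASV35)),ASV7))),(ASV24,ASV38))) (16 taxa).
The MRCA of ASV31 and ASV9 is the root, subtending the entire tree (23 taxa).
The first is nested inside the second, so ASV31 shares a more recent common ancestor with ASV37.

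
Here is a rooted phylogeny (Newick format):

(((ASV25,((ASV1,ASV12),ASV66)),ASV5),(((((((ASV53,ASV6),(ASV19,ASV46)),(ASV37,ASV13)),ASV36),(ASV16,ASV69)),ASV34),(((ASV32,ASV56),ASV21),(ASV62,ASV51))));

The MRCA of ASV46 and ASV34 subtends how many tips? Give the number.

The MRCA of ASV46 and ASV34 is the node subtending ((((((ASV53,ASV6),(ASV19,ASV46)),(ASV37,ASV13)),ASV36),(ASV16,ASV69)),ASV34).
That clade contains 10 terminal taxa: ASV13, ASV16, ASV19, ASV34, ASV36, ASV37, ASV46, ASV53, ASV6, ASV69.

10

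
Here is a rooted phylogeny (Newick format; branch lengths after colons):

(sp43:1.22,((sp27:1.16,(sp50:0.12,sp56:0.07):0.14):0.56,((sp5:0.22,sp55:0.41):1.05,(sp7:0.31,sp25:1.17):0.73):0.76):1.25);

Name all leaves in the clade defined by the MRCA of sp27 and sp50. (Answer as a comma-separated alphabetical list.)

Tracing sp27: it sits inside (sp27,(sp50,sp56)).
Tracing sp50: it sits inside (sp50,sp56).
The smallest clade enclosing both is (sp27,(sp50,sp56)); the answer is its 3 terminal taxa in alphabetical order.

sp27, sp50, sp56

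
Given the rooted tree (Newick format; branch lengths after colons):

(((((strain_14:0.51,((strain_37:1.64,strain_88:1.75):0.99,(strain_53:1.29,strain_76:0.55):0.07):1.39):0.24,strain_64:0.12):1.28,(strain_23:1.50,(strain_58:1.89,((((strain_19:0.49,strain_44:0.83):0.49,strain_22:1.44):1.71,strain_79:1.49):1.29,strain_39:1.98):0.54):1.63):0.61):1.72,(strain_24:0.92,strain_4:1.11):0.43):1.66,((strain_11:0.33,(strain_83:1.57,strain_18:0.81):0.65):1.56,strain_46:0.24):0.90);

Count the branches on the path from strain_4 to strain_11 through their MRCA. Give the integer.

The MRCA of strain_4 and strain_11 is the root of the tree.
From strain_4 up to that node: 3 branches. From strain_11 up to the same node: 3 branches. Total: 3 + 3 = 6.

6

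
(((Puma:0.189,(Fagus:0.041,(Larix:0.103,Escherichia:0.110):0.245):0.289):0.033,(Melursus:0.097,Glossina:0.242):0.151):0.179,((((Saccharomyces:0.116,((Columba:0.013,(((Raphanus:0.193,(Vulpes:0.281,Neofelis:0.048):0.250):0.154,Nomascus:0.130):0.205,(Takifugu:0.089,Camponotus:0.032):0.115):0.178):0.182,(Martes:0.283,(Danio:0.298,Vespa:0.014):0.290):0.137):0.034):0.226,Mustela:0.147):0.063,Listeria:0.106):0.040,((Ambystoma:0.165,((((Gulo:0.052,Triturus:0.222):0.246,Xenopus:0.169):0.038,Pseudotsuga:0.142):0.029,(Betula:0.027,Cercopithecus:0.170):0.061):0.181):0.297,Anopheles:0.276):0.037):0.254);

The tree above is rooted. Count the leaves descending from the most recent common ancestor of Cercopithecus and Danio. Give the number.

The MRCA of Cercopithecus and Danio is the node subtending ((((Saccharomyces,((Columba,(((Raphanus,(Vulpes,Neofelis)),Nomascus),(Takifugu,Camponotus))),(Martes,(Danio,Vespa)))),Mustela),Listeria),((Ambystoma,((((Gulo,Triturus),Xenopus),Pseudotsuga),(Betula,Cercopithecus))),Anopheles)).
That clade contains 21 terminal taxa: Ambystoma, Anopheles, Betula, Camponotus, Cercopithecus, Columba, Danio, Gulo, Listeria, Martes, Mustela, Neofelis, Nomascus, Pseudotsuga, Raphanus, Saccharomyces, Takifugu, Triturus, Vespa, Vulpes, Xenopus.

21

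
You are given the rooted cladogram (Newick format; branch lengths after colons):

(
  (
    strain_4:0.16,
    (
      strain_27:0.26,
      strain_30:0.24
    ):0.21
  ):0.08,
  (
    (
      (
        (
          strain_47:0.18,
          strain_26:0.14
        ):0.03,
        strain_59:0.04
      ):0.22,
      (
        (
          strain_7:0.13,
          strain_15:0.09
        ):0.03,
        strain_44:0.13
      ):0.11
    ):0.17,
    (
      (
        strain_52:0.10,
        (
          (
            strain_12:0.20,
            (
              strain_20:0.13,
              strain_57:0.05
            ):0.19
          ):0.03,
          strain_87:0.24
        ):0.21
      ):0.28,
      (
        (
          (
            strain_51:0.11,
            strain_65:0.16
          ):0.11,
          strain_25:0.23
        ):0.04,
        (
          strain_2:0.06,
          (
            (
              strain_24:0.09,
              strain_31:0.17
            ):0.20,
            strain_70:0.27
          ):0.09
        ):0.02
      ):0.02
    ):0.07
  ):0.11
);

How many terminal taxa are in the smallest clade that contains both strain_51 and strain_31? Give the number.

7

The MRCA of strain_51 and strain_31 is the node subtending (((strain_51,strain_65),strain_25),(strain_2,((strain_24,strain_31),strain_70))).
That clade contains 7 terminal taxa: strain_2, strain_24, strain_25, strain_31, strain_51, strain_65, strain_70.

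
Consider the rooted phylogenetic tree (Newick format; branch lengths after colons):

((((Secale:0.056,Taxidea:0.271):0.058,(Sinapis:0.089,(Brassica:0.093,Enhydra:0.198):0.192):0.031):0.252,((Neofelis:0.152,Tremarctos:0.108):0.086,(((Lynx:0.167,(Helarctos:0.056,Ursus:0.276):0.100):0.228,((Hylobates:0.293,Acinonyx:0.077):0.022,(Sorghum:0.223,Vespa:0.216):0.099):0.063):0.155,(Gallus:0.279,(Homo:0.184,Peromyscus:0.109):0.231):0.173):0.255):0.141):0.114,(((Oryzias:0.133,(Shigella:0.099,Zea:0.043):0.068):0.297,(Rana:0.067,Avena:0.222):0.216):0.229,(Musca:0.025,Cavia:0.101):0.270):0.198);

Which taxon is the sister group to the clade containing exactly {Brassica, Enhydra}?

Sinapis

The clade containing exactly {Brassica, Enhydra} attaches to the tree at the node subtending (Sinapis,(Brassica,Enhydra)).
The other lineage descending from that same node — the sister group — is the single tip Sinapis.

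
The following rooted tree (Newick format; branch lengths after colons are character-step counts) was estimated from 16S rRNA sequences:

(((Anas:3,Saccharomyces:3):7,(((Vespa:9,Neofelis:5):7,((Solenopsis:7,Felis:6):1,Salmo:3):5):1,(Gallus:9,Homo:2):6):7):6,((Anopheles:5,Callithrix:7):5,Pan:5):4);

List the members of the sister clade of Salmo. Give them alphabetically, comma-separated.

Salmo attaches to the tree at the node subtending ((Solenopsis,Felis),Salmo).
The other lineage descending from that same node — the sister group — is (Solenopsis,Felis); its 2 tips in alphabetical order are the answer.

Felis, Solenopsis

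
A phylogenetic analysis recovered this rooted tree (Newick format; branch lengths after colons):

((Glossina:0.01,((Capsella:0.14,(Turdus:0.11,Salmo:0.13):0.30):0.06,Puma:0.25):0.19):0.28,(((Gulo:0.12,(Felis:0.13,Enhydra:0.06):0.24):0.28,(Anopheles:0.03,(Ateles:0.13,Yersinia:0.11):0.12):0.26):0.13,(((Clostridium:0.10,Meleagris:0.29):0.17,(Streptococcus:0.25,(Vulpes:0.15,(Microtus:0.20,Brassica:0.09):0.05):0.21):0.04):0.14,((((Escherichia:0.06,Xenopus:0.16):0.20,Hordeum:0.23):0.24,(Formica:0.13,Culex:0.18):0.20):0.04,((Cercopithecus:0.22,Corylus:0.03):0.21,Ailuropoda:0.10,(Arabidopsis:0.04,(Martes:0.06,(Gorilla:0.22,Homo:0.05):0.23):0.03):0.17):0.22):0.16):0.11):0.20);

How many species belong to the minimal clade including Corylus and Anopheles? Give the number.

24

The MRCA of Corylus and Anopheles is the node subtending (((Gulo,(Felis,Enhydra)),(Anopheles,(Ateles,Yersinia))),(((Clostridium,Meleagris),(Streptococcus,(Vulpes,(Microtus,Brassica)))),((((Escherichia,Xenopus),Hordeum),(Formica,Culex)),((Cercopithecus,Corylus),Ailuropoda,(Arabidopsis,(Martes,(Gorilla,Homo))))))).
That clade contains 24 terminal taxa: Ailuropoda, Anopheles, Arabidopsis, Ateles, Brassica, Cercopithecus, Clostridium, Corylus, Culex, Enhydra, Escherichia, Felis, Formica, Gorilla, Gulo, Homo, Hordeum, Martes, Meleagris, Microtus, Streptococcus, Vulpes, Xenopus, Yersinia.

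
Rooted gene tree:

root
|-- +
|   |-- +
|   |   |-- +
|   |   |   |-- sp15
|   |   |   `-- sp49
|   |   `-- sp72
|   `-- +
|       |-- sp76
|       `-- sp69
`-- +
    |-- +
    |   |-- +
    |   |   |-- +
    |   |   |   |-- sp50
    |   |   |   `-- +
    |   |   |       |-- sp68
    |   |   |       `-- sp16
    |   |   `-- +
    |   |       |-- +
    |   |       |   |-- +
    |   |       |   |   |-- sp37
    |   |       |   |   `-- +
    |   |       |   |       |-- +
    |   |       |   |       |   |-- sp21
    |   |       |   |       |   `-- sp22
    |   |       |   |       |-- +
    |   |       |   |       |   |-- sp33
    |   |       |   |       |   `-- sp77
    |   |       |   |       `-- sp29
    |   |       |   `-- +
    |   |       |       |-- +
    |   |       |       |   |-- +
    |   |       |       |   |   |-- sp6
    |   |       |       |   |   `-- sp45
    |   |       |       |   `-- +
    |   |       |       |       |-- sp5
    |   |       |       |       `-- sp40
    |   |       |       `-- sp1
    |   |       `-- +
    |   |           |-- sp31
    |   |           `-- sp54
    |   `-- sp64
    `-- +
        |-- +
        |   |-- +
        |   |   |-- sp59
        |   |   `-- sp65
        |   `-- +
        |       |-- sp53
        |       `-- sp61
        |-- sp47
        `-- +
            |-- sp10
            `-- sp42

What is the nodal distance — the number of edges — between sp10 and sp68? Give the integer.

8

The MRCA of sp10 and sp68 is the node subtending ((((sp50,(sp68,sp16)),(((sp37,((sp21,sp22),(sp33,sp77),sp29)),(((sp6,sp45),(sp5,sp40)),sp1)),(sp31,sp54))),sp64),(((sp59,sp65),(sp53,sp61)),sp47,(sp10,sp42))).
From sp10 up to that node: 3 branches. From sp68 up to the same node: 5 branches. Total: 3 + 5 = 8.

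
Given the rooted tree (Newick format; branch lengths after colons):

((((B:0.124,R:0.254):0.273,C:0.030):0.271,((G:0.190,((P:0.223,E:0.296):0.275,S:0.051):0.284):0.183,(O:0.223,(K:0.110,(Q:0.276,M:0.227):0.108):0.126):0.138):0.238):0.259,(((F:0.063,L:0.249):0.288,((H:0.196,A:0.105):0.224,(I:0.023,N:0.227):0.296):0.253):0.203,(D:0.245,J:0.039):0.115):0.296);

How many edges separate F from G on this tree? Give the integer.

The MRCA of F and G is the root of the tree.
From F up to that node: 4 branches. From G up to the same node: 4 branches. Total: 4 + 4 = 8.

8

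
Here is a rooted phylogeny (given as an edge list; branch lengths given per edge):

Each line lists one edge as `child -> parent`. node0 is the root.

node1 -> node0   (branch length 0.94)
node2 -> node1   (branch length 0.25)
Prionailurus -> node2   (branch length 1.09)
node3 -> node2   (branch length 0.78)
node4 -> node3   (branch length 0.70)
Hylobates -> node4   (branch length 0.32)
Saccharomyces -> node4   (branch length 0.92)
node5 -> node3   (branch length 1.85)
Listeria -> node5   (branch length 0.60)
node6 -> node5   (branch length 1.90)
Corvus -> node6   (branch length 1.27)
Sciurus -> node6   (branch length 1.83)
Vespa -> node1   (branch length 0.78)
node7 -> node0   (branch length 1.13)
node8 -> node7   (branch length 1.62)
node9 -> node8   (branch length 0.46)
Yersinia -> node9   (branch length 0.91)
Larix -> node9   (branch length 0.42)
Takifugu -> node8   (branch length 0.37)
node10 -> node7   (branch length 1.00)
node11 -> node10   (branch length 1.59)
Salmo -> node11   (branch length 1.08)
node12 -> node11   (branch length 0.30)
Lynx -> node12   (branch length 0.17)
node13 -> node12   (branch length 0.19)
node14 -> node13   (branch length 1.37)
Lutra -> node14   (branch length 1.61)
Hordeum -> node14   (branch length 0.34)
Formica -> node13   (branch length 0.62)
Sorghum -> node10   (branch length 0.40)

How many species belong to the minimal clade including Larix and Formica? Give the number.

9

The MRCA of Larix and Formica is the node subtending (((Yersinia,Larix),Takifugu),((Salmo,(Lynx,((Lutra,Hordeum),Formica))),Sorghum)).
That clade contains 9 terminal taxa: Formica, Hordeum, Larix, Lutra, Lynx, Salmo, Sorghum, Takifugu, Yersinia.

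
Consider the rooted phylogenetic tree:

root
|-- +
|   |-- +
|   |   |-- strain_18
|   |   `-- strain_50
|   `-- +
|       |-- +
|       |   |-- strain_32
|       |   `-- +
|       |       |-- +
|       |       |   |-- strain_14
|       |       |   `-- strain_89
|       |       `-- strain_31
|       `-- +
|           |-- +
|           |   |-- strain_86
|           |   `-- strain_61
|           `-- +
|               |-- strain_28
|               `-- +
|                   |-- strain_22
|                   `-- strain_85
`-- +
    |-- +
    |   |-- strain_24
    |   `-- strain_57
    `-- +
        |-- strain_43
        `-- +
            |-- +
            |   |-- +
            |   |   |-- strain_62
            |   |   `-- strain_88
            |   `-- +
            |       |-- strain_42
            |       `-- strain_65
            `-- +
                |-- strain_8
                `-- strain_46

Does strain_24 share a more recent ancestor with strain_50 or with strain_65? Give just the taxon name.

The MRCA of strain_24 and strain_65 subtends ((strain_24,strain_57),(strain_43,(((strain_62,strain_88),(strain_42,strain_65)),(strain_8,strain_46)))) (9 taxa).
The MRCA of strain_24 and strain_50 is the root, subtending the entire tree (20 taxa).
The first is nested inside the second, so strain_24 shares a more recent common ancestor with strain_65.

strain_65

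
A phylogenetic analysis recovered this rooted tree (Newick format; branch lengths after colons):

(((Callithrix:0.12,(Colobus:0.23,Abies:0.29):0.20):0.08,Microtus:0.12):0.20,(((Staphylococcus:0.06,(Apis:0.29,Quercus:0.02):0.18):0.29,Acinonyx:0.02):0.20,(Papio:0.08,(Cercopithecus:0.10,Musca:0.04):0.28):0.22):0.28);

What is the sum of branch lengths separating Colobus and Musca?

1.53

The path runs Colobus → … → MRCA → … → Musca; the MRCA is the root of the tree.
Branch lengths along that path: 0.23 + 0.20 + 0.08 + 0.20 + 0.28 + 0.22 + 0.28 + 0.04 = 1.53.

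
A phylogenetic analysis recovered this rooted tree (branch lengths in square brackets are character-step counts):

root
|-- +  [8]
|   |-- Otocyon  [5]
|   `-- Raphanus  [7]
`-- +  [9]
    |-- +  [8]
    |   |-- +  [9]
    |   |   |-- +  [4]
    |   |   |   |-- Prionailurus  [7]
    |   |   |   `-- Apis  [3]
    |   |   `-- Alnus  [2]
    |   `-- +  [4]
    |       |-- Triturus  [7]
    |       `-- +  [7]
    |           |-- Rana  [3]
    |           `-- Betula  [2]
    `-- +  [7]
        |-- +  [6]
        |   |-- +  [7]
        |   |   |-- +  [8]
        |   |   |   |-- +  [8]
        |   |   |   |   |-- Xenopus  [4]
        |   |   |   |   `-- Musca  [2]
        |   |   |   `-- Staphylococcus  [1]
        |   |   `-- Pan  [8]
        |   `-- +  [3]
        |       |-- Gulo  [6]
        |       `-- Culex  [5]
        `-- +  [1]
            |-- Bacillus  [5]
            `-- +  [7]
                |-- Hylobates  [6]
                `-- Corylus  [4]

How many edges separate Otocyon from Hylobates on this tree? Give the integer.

7

The MRCA of Otocyon and Hylobates is the root of the tree.
From Otocyon up to that node: 2 branches. From Hylobates up to the same node: 5 branches. Total: 2 + 5 = 7.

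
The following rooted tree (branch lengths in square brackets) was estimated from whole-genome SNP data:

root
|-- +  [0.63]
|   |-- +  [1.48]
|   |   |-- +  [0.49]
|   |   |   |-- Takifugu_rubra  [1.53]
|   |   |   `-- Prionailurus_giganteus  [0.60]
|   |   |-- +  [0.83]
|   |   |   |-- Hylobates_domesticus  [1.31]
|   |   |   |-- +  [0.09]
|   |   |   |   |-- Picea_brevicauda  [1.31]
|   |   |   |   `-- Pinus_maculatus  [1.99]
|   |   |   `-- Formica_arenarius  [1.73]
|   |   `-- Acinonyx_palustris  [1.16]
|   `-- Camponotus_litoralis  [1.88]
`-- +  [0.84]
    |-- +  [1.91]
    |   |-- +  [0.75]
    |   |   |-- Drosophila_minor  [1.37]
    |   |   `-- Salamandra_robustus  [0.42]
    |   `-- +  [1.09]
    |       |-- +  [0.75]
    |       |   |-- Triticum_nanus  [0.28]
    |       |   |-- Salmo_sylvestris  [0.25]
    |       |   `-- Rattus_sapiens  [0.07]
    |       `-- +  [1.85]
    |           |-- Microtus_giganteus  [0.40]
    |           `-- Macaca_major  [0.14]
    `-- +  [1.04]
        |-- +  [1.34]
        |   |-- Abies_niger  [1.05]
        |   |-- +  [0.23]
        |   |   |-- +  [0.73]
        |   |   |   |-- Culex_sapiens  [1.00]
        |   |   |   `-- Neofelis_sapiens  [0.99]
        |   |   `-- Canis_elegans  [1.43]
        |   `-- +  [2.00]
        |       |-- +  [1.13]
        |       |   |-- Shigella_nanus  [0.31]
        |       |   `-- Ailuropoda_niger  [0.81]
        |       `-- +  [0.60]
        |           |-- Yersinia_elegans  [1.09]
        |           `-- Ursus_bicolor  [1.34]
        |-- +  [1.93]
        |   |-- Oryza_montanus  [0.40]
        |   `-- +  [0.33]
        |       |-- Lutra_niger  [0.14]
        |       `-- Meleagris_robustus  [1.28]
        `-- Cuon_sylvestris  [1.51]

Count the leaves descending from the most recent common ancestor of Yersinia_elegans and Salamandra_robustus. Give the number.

The MRCA of Yersinia_elegans and Salamandra_robustus is the node subtending (((Drosophila_minor,Salamandra_robustus),((Triticum_nanus,Salmo_sylvestris,Rattus_sapiens),(Microtus_giganteus,Macaca_major))),((Abies_niger,((Culex_sapiens,Neofelis_sapiens),Canis_elegans),((Shigella_nanus,Ailuropoda_niger),(Yersinia_elegans,Ursus_bicolor))),(Oryza_montanus,(Lutra_niger,Meleagris_robustus)),Cuon_sylvestris)).
That clade contains 19 terminal taxa: Abies_niger, Ailuropoda_niger, Canis_elegans, Culex_sapiens, Cuon_sylvestris, Drosophila_minor, Lutra_niger, Macaca_major, Meleagris_robustus, Microtus_giganteus, Neofelis_sapiens, Oryza_montanus, Rattus_sapiens, Salamandra_robustus, Salmo_sylvestris, Shigella_nanus, Triticum_nanus, Ursus_bicolor, Yersinia_elegans.

19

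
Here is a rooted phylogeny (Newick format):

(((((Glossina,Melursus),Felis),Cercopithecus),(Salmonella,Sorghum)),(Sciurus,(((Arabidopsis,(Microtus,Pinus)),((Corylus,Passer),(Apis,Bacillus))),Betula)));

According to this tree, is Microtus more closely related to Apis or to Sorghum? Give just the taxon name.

Apis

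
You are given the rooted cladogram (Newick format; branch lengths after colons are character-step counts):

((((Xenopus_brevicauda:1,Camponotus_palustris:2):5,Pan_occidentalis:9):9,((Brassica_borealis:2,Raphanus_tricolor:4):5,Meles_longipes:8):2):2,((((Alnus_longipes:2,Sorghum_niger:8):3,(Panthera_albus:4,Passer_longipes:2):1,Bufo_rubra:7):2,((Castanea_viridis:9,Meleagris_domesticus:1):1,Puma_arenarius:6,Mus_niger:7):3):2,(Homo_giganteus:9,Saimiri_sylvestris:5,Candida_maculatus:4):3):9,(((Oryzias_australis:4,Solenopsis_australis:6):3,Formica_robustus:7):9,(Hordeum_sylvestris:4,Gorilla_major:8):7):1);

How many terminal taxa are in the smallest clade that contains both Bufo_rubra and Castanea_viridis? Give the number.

9

The MRCA of Bufo_rubra and Castanea_viridis is the node subtending (((Alnus_longipes,Sorghum_niger),(Panthera_albus,Passer_longipes),Bufo_rubra),((Castanea_viridis,Meleagris_domesticus),Puma_arenarius,Mus_niger)).
That clade contains 9 terminal taxa: Alnus_longipes, Bufo_rubra, Castanea_viridis, Meleagris_domesticus, Mus_niger, Panthera_albus, Passer_longipes, Puma_arenarius, Sorghum_niger.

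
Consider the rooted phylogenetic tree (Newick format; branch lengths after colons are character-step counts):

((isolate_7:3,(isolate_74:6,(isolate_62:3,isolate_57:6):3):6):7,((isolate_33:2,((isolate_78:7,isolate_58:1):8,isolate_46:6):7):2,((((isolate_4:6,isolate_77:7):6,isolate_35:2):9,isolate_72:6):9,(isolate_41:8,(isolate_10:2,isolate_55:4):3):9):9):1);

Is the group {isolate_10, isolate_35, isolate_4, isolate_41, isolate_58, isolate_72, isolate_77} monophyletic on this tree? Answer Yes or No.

No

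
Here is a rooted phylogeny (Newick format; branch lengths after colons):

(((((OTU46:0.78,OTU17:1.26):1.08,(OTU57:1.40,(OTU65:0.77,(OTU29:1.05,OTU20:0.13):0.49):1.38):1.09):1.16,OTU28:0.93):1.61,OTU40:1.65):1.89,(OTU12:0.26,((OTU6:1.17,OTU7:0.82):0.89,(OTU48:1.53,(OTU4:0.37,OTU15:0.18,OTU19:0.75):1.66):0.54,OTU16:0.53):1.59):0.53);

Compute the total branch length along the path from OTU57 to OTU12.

7.94

The path runs OTU57 → … → MRCA → … → OTU12; the MRCA is the root of the tree.
Branch lengths along that path: 1.40 + 1.09 + 1.16 + 1.61 + 1.89 + 0.53 + 0.26 = 7.94.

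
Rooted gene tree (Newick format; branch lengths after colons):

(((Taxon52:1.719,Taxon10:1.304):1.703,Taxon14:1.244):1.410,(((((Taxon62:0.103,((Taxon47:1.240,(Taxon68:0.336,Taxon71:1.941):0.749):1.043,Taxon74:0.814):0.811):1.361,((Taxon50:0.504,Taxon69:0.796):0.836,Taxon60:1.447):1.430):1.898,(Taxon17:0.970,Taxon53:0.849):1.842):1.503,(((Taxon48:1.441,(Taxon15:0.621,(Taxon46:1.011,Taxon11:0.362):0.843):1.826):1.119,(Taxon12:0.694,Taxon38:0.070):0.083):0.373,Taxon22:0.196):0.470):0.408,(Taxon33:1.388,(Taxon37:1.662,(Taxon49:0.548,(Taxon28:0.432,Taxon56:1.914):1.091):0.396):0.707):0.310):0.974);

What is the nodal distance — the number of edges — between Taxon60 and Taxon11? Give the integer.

The MRCA of Taxon60 and Taxon11 is the node subtending ((((Taxon62,((Taxon47,(Taxon68,Taxon71)),Taxon74)),((Taxon50,Taxon69),Taxon60)),(Taxon17,Taxon53)),(((Taxon48,(Taxon15,(Taxon46,Taxon11))),(Taxon12,Taxon38)),Taxon22)).
From Taxon60 up to that node: 4 branches. From Taxon11 up to the same node: 6 branches. Total: 4 + 6 = 10.

10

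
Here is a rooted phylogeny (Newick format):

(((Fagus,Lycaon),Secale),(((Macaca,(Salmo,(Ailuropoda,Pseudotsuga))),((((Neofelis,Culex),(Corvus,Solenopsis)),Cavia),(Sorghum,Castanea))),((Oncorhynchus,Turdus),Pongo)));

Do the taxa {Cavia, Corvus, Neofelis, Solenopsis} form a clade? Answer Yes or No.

No

The MRCA of the listed taxa subtends (((Neofelis,Culex),(Corvus,Solenopsis)),Cavia).
That clade also contains Culex, which is not in the proposed group, so the group is not monophyletic.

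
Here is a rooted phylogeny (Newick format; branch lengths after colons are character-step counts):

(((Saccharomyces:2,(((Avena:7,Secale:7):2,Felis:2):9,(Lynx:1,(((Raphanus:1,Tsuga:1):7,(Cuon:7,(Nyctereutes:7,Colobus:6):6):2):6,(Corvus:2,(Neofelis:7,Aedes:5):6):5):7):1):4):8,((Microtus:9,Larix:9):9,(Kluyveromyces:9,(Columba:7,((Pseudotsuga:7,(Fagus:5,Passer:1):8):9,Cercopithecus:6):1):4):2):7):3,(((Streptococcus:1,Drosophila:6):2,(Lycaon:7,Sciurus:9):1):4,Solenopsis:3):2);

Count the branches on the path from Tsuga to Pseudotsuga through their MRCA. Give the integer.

13

The MRCA of Tsuga and Pseudotsuga is the node subtending ((Saccharomyces,(((Avena,Secale),Felis),(Lynx,(((Raphanus,Tsuga),(Cuon,(Nyctereutes,Colobus))),(Corvus,(Neofelis,Aedes)))))),((Microtus,Larix),(Kluyveromyces,(Columba,((Pseudotsuga,(Fagus,Passer)),Cercopithecus))))).
From Tsuga up to that node: 7 branches. From Pseudotsuga up to the same node: 6 branches. Total: 7 + 6 = 13.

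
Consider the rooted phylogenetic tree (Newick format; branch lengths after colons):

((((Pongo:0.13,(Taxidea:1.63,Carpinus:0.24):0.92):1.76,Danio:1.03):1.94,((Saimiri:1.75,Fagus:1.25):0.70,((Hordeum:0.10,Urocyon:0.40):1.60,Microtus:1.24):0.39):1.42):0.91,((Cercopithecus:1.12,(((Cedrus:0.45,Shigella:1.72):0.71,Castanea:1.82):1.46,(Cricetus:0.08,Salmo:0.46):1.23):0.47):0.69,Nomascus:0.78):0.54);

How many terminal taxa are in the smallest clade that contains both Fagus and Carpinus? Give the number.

The MRCA of Fagus and Carpinus is the node subtending (((Pongo,(Taxidea,Carpinus)),Danio),((Saimiri,Fagus),((Hordeum,Urocyon),Microtus))).
That clade contains 9 terminal taxa: Carpinus, Danio, Fagus, Hordeum, Microtus, Pongo, Saimiri, Taxidea, Urocyon.

9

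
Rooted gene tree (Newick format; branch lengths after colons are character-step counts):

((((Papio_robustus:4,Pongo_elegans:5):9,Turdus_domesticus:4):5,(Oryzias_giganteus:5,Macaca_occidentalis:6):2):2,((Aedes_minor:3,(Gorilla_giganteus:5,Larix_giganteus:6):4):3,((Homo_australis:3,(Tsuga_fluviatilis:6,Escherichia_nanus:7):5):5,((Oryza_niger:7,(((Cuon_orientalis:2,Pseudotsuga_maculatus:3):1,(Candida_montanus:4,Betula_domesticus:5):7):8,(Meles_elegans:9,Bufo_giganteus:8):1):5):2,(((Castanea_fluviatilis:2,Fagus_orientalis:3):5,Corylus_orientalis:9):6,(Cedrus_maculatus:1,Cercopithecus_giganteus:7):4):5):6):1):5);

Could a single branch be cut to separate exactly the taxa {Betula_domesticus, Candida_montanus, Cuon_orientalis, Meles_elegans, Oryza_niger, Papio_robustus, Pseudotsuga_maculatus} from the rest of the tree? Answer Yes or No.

The MRCA of the listed taxa is the root, so the smallest clade containing them is the whole tree.
That clade also contains Aedes_minor, Bufo_giganteus, Castanea_fluviatilis, Cedrus_maculatus, Cercopithecus_giganteus, Corylus_orientalis, Escherichia_nanus, Fagus_orientalis, Gorilla_giganteus, Homo_australis, Larix_giganteus, Macaca_occidentalis, Oryzias_giganteus, Pongo_elegans, Tsuga_fluviatilis, Turdus_domesticus, which are not in the proposed group, so the group is not monophyletic.

No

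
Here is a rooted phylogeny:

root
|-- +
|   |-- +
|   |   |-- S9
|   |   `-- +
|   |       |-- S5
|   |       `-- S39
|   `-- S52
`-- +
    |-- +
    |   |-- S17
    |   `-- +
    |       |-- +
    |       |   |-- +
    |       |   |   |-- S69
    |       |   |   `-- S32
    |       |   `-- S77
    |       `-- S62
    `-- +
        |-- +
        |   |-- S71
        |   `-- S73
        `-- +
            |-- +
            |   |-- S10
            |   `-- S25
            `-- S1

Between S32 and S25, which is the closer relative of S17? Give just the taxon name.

S32

The MRCA of S17 and S32 subtends (S17,(((S69,S32),S77),S62)) (5 taxa).
The MRCA of S17 and S25 subtends ((S17,(((S69,S32),S77),S62)),((S71,S73),((S10,S25),S1))) (10 taxa).
The first is nested inside the second, so S17 shares a more recent common ancestor with S32.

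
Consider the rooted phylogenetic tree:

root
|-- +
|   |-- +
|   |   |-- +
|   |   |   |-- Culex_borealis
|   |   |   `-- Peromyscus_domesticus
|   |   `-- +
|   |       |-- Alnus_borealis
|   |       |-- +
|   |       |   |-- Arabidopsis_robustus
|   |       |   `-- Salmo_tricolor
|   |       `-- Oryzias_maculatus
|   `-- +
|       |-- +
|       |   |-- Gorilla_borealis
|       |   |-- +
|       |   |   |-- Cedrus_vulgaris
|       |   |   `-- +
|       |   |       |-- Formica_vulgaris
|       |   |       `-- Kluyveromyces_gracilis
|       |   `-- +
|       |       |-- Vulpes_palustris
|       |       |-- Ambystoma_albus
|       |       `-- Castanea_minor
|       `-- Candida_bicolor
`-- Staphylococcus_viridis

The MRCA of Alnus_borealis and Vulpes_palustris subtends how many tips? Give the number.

14

The MRCA of Alnus_borealis and Vulpes_palustris is the node subtending (((Culex_borealis,Peromyscus_domesticus),(Alnus_borealis,(Arabidopsis_robustus,Salmo_tricolor),Oryzias_maculatus)),((Gorilla_borealis,(Cedrus_vulgaris,(Formica_vulgaris,Kluyveromyces_gracilis)),(Vulpes_palustris,Ambystoma_albus,Castanea_minor)),Candida_bicolor)).
That clade contains 14 terminal taxa: Alnus_borealis, Ambystoma_albus, Arabidopsis_robustus, Candida_bicolor, Castanea_minor, Cedrus_vulgaris, Culex_borealis, Formica_vulgaris, Gorilla_borealis, Kluyveromyces_gracilis, Oryzias_maculatus, Peromyscus_domesticus, Salmo_tricolor, Vulpes_palustris.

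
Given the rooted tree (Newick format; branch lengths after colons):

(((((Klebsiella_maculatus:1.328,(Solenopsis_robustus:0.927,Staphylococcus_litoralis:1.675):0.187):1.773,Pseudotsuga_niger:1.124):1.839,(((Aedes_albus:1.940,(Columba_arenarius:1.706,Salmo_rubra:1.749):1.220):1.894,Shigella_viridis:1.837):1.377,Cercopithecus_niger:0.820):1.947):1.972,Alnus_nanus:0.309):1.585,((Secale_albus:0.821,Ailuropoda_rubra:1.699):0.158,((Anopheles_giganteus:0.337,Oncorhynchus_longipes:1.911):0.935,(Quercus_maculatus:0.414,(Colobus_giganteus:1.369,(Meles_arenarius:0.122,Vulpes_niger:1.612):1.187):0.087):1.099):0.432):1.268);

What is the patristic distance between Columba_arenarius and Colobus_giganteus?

15.956

The path runs Columba_arenarius → … → MRCA → … → Colobus_giganteus; the MRCA is the root of the tree.
Branch lengths along that path: 1.706 + 1.220 + 1.894 + 1.377 + 1.947 + 1.972 + 1.585 + 1.268 + 0.432 + 1.099 + 0.087 + 1.369 = 15.956.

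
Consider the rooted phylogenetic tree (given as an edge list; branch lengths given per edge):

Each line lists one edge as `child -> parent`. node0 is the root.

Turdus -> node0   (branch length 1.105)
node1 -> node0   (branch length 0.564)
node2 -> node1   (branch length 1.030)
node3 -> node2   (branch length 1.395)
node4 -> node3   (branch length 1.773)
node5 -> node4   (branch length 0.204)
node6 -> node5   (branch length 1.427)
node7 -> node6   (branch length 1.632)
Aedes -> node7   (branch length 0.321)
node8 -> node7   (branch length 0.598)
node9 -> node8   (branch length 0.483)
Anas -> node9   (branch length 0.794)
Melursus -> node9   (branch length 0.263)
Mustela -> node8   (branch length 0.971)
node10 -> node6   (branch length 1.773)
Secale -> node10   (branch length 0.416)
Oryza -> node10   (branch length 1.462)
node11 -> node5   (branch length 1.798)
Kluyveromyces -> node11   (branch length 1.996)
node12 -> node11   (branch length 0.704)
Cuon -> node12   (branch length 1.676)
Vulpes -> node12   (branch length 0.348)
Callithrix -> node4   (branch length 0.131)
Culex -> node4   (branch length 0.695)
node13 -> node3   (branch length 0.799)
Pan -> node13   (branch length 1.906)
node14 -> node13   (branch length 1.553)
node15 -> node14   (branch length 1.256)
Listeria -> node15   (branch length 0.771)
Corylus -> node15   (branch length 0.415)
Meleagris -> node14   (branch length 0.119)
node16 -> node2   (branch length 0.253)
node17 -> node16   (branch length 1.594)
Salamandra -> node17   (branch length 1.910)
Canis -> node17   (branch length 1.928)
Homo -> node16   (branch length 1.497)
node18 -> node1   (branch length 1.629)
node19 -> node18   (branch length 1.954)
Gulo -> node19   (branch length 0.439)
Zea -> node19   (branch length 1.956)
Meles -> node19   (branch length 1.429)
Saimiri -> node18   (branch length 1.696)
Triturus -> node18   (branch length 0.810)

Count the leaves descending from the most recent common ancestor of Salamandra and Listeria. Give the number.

The MRCA of Salamandra and Listeria is the node subtending ((((((Aedes,((Anas,Melursus),Mustela)),(Secale,Oryza)),(Kluyveromyces,(Cuon,Vulpes))),Callithrix,Culex),(Pan,((Listeria,Corylus),Meleagris))),((Salamandra,Canis),Homo)).
That clade contains 18 terminal taxa: Aedes, Anas, Callithrix, Canis, Corylus, Culex, Cuon, Homo, Kluyveromyces, Listeria, Meleagris, Melursus, Mustela, Oryza, Pan, Salamandra, Secale, Vulpes.

18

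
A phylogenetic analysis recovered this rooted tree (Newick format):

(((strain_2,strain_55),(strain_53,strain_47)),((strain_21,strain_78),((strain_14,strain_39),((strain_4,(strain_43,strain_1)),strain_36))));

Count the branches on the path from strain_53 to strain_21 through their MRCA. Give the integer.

6

The MRCA of strain_53 and strain_21 is the root of the tree.
From strain_53 up to that node: 3 branches. From strain_21 up to the same node: 3 branches. Total: 3 + 3 = 6.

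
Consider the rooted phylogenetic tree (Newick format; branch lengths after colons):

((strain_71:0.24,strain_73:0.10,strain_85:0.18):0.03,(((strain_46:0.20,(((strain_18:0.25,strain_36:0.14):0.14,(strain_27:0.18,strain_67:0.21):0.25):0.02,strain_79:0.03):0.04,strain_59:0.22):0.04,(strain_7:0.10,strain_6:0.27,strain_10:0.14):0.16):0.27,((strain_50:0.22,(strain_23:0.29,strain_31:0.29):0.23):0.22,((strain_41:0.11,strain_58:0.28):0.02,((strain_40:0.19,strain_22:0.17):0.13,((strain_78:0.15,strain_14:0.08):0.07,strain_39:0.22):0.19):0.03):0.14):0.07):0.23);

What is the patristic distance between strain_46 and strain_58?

1.02

The path runs strain_46 → … → MRCA → … → strain_58; the MRCA is the node subtending (((strain_46,(((strain_18,strain_36),(strain_27,strain_67)),strain_79),strain_59),(strain_7,strain_6,strain_10)),((strain_50,(strain_23,strain_31)),((strain_41,strain_58),((strain_40,strain_22),((strain_78,strain_14),strain_39))))).
Branch lengths along that path: 0.20 + 0.04 + 0.27 + 0.07 + 0.14 + 0.02 + 0.28 = 1.02.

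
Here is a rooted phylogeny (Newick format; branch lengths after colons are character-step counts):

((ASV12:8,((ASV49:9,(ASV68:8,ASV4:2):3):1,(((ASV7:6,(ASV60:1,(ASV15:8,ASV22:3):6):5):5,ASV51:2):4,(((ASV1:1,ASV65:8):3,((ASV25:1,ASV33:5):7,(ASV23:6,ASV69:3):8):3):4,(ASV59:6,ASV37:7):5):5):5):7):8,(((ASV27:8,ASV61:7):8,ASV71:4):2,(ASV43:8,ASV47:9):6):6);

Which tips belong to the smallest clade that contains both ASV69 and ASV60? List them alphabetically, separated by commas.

Tracing ASV69: it sits inside (ASV23,ASV69).
Tracing ASV60: it sits inside (ASV60,(ASV15,ASV22)).
The smallest clade enclosing both is (((ASV7,(ASV60,(ASV15,ASV22))),ASV51),(((ASV1,ASV65),((ASV25,ASV33),(ASV23,ASV69))),(ASV59,ASV37))); the answer is its 13 terminal taxa in alphabetical order.

ASV1, ASV15, ASV22, ASV23, ASV25, ASV33, ASV37, ASV51, ASV59, ASV60, ASV65, ASV69, ASV7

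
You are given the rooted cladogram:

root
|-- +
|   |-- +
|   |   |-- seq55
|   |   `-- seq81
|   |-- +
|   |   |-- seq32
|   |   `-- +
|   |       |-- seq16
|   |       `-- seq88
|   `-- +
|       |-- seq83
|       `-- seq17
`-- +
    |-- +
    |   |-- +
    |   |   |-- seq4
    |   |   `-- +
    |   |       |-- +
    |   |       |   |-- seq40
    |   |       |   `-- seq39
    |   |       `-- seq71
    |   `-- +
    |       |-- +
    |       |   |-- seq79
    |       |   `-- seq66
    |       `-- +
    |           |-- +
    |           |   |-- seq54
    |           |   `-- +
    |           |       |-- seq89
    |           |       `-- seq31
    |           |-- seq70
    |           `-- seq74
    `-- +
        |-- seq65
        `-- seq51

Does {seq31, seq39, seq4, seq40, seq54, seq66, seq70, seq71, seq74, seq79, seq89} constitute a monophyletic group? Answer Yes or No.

Yes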